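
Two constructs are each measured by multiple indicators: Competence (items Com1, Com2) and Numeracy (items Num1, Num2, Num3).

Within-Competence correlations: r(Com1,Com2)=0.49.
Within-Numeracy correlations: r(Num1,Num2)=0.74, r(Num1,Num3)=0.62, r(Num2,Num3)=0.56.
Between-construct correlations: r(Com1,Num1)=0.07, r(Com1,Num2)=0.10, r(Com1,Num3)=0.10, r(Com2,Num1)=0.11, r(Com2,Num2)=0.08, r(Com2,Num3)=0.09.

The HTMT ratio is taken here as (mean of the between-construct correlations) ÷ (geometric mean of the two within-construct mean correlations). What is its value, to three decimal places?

0.164

Mean heterotrait r = 0.55/6 = 0.0917.
Mean within-Com = 0.49/1 = 0.4900; mean within-Num = 1.92/3 = 0.6400.
Geometric mean = √(0.4900 × 0.6400) = 0.5600.
HTMT = 0.0917 / 0.5600 = 0.164.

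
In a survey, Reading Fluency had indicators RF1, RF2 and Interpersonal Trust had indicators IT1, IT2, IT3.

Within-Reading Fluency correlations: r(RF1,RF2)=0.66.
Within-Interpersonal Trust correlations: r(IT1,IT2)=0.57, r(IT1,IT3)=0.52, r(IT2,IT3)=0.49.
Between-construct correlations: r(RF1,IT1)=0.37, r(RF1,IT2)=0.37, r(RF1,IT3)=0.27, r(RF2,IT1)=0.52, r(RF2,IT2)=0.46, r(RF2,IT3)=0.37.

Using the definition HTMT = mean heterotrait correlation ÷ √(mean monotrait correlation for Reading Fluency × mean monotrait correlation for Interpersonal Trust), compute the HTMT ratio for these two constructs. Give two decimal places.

0.67

Mean between = 2.36/6 = 0.3933.
Mean within-RF = 0.66/1 = 0.6600; mean within-IT = 1.58/3 = 0.5267.
Geometric mean = √(0.6600 × 0.5267) = 0.5896.
HTMT = 0.3933 / 0.5896 = 0.67.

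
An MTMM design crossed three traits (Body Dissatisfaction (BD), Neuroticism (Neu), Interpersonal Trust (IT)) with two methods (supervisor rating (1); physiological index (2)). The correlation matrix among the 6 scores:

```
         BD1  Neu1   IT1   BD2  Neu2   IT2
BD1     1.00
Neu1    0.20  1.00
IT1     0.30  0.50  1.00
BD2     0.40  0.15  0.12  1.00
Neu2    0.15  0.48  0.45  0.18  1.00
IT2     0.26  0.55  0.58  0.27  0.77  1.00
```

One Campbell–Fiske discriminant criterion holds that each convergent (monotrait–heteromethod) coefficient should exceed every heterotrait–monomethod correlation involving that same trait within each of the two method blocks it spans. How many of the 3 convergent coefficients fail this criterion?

2

Each convergent coefficient versus the relevant comparison correlations:
BD (methods 1·2): 0.40 vs {0.20, 0.18, 0.30, 0.27} → pass.
Neu (methods 1·2): 0.48 vs {0.20, 0.18, 0.50, 0.77} → fail.
IT (methods 1·2): 0.58 vs {0.30, 0.27, 0.50, 0.77} → fail.
2 of 3 fail.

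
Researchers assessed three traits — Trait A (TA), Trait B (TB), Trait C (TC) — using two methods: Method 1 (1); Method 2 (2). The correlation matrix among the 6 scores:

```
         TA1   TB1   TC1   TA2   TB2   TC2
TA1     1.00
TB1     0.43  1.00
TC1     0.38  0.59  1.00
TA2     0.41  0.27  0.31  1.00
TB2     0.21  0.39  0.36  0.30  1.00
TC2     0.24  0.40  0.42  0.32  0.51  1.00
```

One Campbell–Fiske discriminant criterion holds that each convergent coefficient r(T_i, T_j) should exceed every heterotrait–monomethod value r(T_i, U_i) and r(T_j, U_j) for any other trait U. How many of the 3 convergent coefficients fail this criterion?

3

Each convergent coefficient versus the relevant comparison correlations:
TA (methods 1·2): 0.41 vs {0.43, 0.30, 0.38, 0.32} → fail.
TB (methods 1·2): 0.39 vs {0.43, 0.30, 0.59, 0.51} → fail.
TC (methods 1·2): 0.42 vs {0.38, 0.32, 0.59, 0.51} → fail.
3 of 3 fail.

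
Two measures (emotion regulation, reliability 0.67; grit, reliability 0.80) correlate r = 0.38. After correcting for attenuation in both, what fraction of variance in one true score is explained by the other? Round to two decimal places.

Disattenuated r = 0.38 / √(0.67 × 0.80) = 0.38 / 0.7321 = 0.5191.
Shared true-score variance = 0.5191² = 0.2695 ≈ 0.27.

0.27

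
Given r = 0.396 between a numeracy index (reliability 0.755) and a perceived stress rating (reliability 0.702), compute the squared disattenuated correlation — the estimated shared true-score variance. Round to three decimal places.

0.296

Disattenuated r = 0.396 / √(0.755 × 0.702) = 0.396 / 0.7280 = 0.5440.
Shared true-score variance = 0.5440² = 0.2959 ≈ 0.296.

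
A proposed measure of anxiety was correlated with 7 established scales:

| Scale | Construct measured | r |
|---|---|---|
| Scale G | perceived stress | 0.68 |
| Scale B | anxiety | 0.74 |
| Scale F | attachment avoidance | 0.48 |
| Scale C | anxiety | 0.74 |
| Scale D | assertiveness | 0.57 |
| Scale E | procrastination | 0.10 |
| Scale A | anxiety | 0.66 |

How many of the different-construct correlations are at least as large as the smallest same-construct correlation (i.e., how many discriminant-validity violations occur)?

Convergent (same construct = anxiety): Scale B, Scale C, Scale A.
Smallest convergent = 0.66. Discriminant values: 0.68, 0.48, 0.57, 0.10; count ≥ 0.66 → 1.

1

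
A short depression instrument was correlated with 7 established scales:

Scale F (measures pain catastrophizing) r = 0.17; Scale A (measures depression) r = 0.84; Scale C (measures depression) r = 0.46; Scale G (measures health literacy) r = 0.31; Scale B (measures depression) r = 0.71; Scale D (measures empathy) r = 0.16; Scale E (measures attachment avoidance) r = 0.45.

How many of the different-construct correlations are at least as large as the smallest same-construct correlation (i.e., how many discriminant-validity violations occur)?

Convergent (same construct = depression): Scale A, Scale C, Scale B.
Smallest convergent = 0.46. Discriminant values: 0.17, 0.31, 0.16, 0.45; count ≥ 0.46 → 0.

0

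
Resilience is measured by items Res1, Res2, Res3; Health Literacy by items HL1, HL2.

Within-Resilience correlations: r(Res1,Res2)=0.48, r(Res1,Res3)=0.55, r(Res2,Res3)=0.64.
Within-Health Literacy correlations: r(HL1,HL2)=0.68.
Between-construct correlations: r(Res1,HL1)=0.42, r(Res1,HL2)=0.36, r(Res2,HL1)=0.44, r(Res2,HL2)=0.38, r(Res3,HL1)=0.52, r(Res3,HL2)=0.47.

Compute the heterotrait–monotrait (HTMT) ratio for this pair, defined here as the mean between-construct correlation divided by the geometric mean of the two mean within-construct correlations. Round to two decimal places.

0.70

Mean heterotrait r = 2.59/6 = 0.4317.
Mean within-Res = 1.67/3 = 0.5567; mean within-HL = 0.68/1 = 0.6800.
Geometric mean = √(0.5567 × 0.6800) = 0.6153.
HTMT = 0.4317 / 0.6153 = 0.70.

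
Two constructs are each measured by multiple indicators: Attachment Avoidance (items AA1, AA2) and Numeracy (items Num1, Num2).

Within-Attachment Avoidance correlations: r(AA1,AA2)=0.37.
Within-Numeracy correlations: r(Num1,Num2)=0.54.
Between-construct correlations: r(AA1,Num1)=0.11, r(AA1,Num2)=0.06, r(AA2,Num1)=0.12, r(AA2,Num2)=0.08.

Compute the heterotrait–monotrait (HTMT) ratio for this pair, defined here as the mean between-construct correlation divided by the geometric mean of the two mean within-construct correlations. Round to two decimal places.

Mean heterotrait r = 0.37/4 = 0.0925.
Mean within-AA = 0.37/1 = 0.3700; mean within-Num = 0.54/1 = 0.5400.
Geometric mean = √(0.3700 × 0.5400) = 0.4470.
HTMT = 0.0925 / 0.4470 = 0.21.

0.21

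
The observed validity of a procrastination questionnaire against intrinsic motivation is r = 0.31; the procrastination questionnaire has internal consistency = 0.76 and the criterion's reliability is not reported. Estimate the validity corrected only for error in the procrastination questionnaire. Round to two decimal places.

0.36

Single correction: r_c = r_obs / √r_xx = 0.31 / √0.76 = 0.31 / 0.8718 ≈ 0.36.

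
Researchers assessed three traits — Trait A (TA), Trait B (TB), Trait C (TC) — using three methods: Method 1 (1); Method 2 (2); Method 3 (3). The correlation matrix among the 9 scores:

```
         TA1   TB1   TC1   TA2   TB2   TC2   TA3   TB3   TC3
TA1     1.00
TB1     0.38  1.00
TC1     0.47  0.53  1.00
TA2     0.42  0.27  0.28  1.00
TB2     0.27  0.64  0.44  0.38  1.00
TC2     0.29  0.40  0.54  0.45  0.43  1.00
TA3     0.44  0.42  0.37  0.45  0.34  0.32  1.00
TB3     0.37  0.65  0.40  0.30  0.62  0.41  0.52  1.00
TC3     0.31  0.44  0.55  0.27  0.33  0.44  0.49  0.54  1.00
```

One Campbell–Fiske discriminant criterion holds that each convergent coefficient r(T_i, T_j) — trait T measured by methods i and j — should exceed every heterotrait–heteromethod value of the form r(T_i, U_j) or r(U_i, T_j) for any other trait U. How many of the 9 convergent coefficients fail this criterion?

Each convergent coefficient versus the relevant comparison correlations:
TA (methods 1·2): 0.42 vs {0.27, 0.27, 0.29, 0.28} → pass.
TA (methods 1·3): 0.44 vs {0.37, 0.42, 0.31, 0.37} → pass.
TA (methods 2·3): 0.45 vs {0.30, 0.34, 0.27, 0.32} → pass.
TB (methods 1·2): 0.64 vs {0.27, 0.27, 0.40, 0.44} → pass.
TB (methods 1·3): 0.65 vs {0.42, 0.37, 0.44, 0.40} → pass.
TB (methods 2·3): 0.62 vs {0.34, 0.30, 0.33, 0.41} → pass.
TC (methods 1·2): 0.54 vs {0.28, 0.29, 0.44, 0.40} → pass.
TC (methods 1·3): 0.55 vs {0.37, 0.31, 0.40, 0.44} → pass.
TC (methods 2·3): 0.44 vs {0.32, 0.27, 0.41, 0.33} → pass.
0 of 9 fail.

0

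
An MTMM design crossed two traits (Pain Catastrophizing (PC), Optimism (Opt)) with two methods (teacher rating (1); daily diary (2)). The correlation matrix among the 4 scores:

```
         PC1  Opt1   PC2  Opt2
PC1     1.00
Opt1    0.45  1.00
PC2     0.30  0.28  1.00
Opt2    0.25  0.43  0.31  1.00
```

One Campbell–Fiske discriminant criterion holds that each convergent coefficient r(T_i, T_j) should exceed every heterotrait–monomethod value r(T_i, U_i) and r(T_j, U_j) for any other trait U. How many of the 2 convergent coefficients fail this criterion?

Convergent coefficients and their comparison sets:
PC (methods 1·2): 0.30 vs {0.45, 0.31} → fail.
Opt (methods 1·2): 0.43 vs {0.45, 0.31} → fail.
2 of 2 fail.

2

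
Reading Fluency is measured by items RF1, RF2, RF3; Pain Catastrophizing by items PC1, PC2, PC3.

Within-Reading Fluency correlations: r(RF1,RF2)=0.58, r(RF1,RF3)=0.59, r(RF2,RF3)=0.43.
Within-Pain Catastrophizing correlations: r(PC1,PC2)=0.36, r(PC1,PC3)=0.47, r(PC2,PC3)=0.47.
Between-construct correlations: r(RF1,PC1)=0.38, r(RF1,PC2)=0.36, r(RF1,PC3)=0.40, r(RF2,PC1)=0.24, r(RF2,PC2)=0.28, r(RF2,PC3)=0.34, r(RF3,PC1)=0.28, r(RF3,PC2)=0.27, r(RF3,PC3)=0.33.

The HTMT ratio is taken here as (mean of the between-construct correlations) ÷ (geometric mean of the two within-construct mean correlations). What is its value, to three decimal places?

Between-construct mean = 2.88/9 = 0.3200.
Mean within-RF = 1.60/3 = 0.5333; mean within-PC = 1.30/3 = 0.4333.
Geometric mean = √(0.5333 × 0.4333) = 0.4807.
HTMT = 0.3200 / 0.4807 = 0.666.

0.666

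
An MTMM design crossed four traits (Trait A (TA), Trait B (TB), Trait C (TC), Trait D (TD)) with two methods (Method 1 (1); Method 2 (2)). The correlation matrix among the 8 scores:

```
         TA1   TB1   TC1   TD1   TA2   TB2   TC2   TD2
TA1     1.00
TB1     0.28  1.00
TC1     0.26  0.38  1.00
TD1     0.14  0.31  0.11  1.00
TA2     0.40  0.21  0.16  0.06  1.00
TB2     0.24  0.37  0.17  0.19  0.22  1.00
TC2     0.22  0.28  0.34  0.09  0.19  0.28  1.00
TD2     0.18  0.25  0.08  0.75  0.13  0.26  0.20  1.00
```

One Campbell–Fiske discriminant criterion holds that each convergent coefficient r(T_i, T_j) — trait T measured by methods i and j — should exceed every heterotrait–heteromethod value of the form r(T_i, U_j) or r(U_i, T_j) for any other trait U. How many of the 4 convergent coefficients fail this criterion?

Convergent coefficients and their comparison sets:
TA (methods 1·2): 0.40 vs {0.24, 0.21, 0.22, 0.16, 0.18, 0.06} → pass.
TB (methods 1·2): 0.37 vs {0.21, 0.24, 0.28, 0.17, 0.25, 0.19} → pass.
TC (methods 1·2): 0.34 vs {0.16, 0.22, 0.17, 0.28, 0.08, 0.09} → pass.
TD (methods 1·2): 0.75 vs {0.06, 0.18, 0.19, 0.25, 0.09, 0.08} → pass.
0 of 4 fail.

0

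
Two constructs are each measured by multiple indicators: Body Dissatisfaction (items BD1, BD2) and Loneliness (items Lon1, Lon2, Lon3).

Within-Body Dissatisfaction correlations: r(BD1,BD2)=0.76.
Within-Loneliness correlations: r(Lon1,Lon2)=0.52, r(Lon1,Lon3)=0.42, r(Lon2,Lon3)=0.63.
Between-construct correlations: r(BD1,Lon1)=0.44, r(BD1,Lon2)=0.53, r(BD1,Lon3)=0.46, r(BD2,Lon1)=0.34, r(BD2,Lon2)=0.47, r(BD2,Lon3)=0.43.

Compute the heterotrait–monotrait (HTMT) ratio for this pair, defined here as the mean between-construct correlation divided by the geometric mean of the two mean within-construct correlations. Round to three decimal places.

Mean between = 2.67/6 = 0.4450.
Mean within-BD = 0.76/1 = 0.7600; mean within-Lon = 1.57/3 = 0.5233.
Geometric mean = √(0.7600 × 0.5233) = 0.6306.
HTMT = 0.4450 / 0.6306 = 0.706.

0.706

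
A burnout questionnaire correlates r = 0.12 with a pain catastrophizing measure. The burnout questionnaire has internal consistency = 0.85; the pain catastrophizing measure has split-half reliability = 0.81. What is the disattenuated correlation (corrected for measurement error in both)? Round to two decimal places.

r_true = r_obs / √(r_xx · r_yy) = 0.12 / √(0.85 × 0.81) = 0.12 / √0.6885 = 0.12 / 0.8298 ≈ 0.14.

0.14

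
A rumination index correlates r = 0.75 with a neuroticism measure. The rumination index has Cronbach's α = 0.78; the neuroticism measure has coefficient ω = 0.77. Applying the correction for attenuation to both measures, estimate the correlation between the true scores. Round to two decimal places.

0.97

r_true = r_obs / √(r_xx · r_yy) = 0.75 / √(0.78 × 0.77) = 0.75 / √0.6006 = 0.75 / 0.7750 ≈ 0.97.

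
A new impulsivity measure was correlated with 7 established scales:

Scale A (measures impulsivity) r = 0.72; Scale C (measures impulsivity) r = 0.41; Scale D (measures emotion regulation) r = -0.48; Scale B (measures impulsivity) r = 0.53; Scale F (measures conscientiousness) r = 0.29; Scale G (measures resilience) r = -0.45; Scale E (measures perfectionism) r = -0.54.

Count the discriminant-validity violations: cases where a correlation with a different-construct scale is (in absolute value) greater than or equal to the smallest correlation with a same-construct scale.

Convergent (same construct = impulsivity): Scale A, Scale C, Scale B.
Smallest convergent = 0.41. Discriminant |r|: 0.48, 0.29, 0.45, 0.54; count ≥ 0.41 → 3.

3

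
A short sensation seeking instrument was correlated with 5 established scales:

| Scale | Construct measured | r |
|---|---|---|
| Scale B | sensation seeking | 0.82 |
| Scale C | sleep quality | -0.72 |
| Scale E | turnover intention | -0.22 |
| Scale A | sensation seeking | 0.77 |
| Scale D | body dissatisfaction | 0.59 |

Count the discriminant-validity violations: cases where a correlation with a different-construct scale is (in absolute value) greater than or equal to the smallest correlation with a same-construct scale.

Convergent (same construct = sensation seeking): Scale B, Scale A.
Smallest convergent = 0.77. Discriminant |r|: 0.72, 0.22, 0.59; count ≥ 0.77 → 0.

0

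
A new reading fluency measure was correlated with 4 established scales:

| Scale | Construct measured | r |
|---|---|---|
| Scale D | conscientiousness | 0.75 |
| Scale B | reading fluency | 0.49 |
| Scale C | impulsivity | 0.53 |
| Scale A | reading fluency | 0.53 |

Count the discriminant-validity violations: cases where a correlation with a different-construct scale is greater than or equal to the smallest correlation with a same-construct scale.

2

Convergent (same construct = reading fluency): Scale B, Scale A.
Smallest convergent = 0.49. Discriminant values: 0.75, 0.53; count ≥ 0.49 → 2.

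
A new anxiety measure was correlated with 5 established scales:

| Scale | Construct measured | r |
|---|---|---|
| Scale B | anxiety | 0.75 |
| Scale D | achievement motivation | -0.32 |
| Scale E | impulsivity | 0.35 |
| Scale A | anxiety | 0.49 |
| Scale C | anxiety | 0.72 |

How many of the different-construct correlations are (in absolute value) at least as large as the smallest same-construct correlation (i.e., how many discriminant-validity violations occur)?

Convergent (same construct = anxiety): Scale B, Scale A, Scale C.
Smallest convergent = 0.49. Discriminant |r|: 0.32, 0.35; count ≥ 0.49 → 0.

0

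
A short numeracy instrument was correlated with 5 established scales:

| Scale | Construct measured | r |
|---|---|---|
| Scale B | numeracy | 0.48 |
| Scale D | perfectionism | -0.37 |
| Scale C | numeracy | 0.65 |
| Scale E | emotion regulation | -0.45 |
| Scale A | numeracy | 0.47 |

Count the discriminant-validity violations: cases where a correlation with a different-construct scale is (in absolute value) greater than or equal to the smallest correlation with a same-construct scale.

0

Convergent (same construct = numeracy): Scale B, Scale C, Scale A.
Smallest convergent = 0.47. Discriminant |r|: 0.37, 0.45; count ≥ 0.47 → 0.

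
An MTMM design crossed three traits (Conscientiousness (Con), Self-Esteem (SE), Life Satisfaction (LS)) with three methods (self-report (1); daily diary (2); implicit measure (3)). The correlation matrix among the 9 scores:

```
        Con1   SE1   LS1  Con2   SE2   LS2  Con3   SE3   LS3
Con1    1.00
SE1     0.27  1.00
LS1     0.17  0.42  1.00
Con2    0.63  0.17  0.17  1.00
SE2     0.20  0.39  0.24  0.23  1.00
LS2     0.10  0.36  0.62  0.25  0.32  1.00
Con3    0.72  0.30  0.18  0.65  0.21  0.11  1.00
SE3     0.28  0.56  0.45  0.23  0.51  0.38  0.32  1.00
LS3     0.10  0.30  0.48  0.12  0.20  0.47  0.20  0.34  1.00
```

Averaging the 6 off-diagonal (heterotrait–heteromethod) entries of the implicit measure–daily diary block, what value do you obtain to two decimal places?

HTHM values (method 3 × method 2): 0.21, 0.11, 0.23, 0.38, 0.12, 0.20; mean = 1.25/6 = 0.21.

0.21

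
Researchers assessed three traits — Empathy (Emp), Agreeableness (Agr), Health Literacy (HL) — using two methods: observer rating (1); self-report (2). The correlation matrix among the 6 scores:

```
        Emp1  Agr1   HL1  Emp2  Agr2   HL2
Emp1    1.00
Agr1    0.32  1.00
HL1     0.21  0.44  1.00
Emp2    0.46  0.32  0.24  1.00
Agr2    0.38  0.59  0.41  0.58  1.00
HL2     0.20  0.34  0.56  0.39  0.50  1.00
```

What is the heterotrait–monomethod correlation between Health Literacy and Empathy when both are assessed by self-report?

0.39

Different traits, same method: r(HL2, Emp2) = 0.39.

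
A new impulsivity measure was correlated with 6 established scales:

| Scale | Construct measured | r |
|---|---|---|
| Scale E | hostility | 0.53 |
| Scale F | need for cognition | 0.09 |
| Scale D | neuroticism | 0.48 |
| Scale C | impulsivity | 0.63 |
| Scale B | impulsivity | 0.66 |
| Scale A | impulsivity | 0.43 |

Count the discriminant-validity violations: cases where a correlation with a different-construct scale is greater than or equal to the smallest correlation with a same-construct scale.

2

Convergent (same construct = impulsivity): Scale C, Scale B, Scale A.
Smallest convergent = 0.43. Discriminant values: 0.53, 0.09, 0.48; count ≥ 0.43 → 2.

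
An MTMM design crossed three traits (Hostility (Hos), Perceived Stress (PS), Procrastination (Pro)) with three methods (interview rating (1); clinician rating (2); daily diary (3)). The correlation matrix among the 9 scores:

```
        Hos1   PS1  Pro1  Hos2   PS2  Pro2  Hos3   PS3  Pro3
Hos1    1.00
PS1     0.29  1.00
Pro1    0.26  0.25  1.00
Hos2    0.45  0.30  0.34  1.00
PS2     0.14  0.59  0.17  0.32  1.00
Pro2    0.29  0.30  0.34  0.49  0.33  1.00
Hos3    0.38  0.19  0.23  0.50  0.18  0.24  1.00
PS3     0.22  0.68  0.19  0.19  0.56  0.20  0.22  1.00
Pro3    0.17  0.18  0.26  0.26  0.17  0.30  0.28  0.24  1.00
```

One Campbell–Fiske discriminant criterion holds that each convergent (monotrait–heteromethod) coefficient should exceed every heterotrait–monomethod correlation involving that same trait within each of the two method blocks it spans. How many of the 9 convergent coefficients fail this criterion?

4

Each convergent coefficient versus the relevant comparison correlations:
Hos (methods 1·2): 0.45 vs {0.29, 0.32, 0.26, 0.49} → fail.
Hos (methods 1·3): 0.38 vs {0.29, 0.22, 0.26, 0.28} → pass.
Hos (methods 2·3): 0.50 vs {0.32, 0.22, 0.49, 0.28} → pass.
PS (methods 1·2): 0.59 vs {0.29, 0.32, 0.25, 0.33} → pass.
PS (methods 1·3): 0.68 vs {0.29, 0.22, 0.25, 0.24} → pass.
PS (methods 2·3): 0.56 vs {0.32, 0.22, 0.33, 0.24} → pass.
Pro (methods 1·2): 0.34 vs {0.26, 0.49, 0.25, 0.33} → fail.
Pro (methods 1·3): 0.26 vs {0.26, 0.28, 0.25, 0.24} → fail.
Pro (methods 2·3): 0.30 vs {0.49, 0.28, 0.33, 0.24} → fail.
4 of 9 fail.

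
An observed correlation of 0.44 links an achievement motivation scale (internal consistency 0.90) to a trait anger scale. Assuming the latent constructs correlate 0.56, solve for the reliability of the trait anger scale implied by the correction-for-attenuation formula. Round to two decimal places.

r_true = r_obs / √(r_xx · r_yy) ⇒ 0.56 = 0.44 / √(0.90 · r_yy).
√(0.90 · r_yy) = 0.44 / 0.56 = 0.7857; 0.90 · r_yy = 0.6173; r_yy = 0.6173 / 0.90 ≈ 0.69.

0.69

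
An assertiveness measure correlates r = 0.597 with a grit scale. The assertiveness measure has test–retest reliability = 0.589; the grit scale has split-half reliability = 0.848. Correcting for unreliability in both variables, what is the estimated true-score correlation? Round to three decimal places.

r_true = r_obs / √(r_xx · r_yy) = 0.597 / √(0.589 × 0.848) = 0.597 / √0.499472 = 0.597 / 0.7067 ≈ 0.845.

0.845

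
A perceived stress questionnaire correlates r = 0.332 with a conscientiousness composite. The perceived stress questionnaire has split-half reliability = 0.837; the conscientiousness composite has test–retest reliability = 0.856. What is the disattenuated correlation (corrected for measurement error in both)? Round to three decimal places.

r_true = r_obs / √(r_xx · r_yy) = 0.332 / √(0.837 × 0.856) = 0.332 / √0.716472 = 0.332 / 0.8464 ≈ 0.392.

0.392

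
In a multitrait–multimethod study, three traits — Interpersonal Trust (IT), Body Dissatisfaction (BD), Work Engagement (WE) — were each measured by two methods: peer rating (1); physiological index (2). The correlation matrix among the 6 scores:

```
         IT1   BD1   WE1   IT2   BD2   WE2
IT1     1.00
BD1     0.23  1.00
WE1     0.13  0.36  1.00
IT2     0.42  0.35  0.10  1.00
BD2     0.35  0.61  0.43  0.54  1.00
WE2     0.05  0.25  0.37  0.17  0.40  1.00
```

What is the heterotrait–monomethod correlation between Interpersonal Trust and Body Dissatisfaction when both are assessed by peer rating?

Different traits, same method: r(IT1, BD1) = 0.23.

0.23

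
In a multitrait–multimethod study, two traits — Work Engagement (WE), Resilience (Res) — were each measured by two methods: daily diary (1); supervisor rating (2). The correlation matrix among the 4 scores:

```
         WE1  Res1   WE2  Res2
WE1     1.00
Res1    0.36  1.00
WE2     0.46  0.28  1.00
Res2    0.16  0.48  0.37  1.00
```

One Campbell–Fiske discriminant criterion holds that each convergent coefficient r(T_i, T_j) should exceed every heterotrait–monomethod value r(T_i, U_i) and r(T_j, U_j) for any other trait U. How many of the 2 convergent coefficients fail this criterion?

Checking each validity diagonal entry against its comparison values:
WE (methods 1·2): 0.46 vs {0.36, 0.37} → pass.
Res (methods 1·2): 0.48 vs {0.36, 0.37} → pass.
0 of 2 fail.

0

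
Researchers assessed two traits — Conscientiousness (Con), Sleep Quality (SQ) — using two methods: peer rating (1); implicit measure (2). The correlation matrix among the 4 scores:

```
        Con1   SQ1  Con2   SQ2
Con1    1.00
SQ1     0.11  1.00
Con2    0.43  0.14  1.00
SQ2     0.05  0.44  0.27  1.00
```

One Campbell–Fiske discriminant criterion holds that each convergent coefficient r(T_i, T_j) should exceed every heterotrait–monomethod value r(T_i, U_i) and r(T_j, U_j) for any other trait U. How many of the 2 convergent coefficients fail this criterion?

0

Convergent coefficients and their comparison sets:
Con (methods 1·2): 0.43 vs {0.11, 0.27} → pass.
SQ (methods 1·2): 0.44 vs {0.11, 0.27} → pass.
0 of 2 fail.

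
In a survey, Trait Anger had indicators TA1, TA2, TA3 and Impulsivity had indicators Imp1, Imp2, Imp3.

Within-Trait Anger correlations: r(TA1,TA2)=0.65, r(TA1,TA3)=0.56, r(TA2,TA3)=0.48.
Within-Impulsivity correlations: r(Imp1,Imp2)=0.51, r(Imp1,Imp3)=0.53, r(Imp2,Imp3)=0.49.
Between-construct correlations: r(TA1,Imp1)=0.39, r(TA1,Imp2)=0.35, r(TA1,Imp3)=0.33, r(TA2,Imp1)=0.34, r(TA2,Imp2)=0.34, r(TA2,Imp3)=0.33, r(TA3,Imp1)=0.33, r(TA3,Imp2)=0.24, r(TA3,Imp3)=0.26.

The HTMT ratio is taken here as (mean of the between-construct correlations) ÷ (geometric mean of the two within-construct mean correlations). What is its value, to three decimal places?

0.603

Mean between = 2.91/9 = 0.3233.
Mean within-TA = 1.69/3 = 0.5633; mean within-Imp = 1.53/3 = 0.5100.
Geometric mean = √(0.5633 × 0.5100) = 0.5360.
HTMT = 0.3233 / 0.5360 = 0.603.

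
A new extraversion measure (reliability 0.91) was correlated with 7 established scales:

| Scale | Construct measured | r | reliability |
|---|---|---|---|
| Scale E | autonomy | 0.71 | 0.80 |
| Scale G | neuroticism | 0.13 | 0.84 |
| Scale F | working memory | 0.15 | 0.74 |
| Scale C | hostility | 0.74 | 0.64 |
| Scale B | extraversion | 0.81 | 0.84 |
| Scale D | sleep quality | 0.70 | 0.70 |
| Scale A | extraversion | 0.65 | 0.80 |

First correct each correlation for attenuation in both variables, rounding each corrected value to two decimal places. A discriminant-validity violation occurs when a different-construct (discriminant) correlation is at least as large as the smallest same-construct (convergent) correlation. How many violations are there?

Disattenuated r (r / √(r_scale · r_new)):
  Scale E (disc): 0.71 / √(0.80·0.91) = 0.83
  Scale G (disc): 0.13 / √(0.84·0.91) = 0.15
  Scale F (disc): 0.15 / √(0.74·0.91) = 0.18
  Scale C (disc): 0.74 / √(0.64·0.91) = 0.97
  Scale B (conv): 0.81 / √(0.84·0.91) = 0.93
  Scale D (disc): 0.70 / √(0.70·0.91) = 0.88
  Scale A (conv): 0.65 / √(0.80·0.91) = 0.76
Smallest convergent = 0.76. Discriminant values: 0.83, 0.15, 0.18, 0.97, 0.88; count ≥ 0.76 → 3.

3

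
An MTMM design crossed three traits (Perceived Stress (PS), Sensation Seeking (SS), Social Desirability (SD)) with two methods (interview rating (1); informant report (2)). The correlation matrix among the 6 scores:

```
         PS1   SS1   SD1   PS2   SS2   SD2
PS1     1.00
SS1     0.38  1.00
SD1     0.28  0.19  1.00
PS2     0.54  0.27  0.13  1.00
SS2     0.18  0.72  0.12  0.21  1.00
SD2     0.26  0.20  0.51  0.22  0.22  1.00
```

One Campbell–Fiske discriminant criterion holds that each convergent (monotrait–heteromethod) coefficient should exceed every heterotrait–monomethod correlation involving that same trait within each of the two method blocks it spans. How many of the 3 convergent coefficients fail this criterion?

Each convergent coefficient versus the relevant comparison correlations:
PS (methods 1·2): 0.54 vs {0.38, 0.21, 0.28, 0.22} → pass.
SS (methods 1·2): 0.72 vs {0.38, 0.21, 0.19, 0.22} → pass.
SD (methods 1·2): 0.51 vs {0.28, 0.22, 0.19, 0.22} → pass.
0 of 3 fail.

0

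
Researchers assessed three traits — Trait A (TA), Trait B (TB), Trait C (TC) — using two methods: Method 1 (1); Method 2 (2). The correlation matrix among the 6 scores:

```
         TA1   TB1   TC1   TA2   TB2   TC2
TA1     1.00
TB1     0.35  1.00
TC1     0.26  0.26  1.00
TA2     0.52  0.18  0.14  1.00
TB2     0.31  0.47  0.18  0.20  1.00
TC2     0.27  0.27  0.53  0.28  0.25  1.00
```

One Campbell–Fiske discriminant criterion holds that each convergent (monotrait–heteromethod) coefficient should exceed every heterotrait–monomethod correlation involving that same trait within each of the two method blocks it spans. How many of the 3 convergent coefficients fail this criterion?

Checking each validity diagonal entry against its comparison values:
TA (methods 1·2): 0.52 vs {0.35, 0.20, 0.26, 0.28} → pass.
TB (methods 1·2): 0.47 vs {0.35, 0.20, 0.26, 0.25} → pass.
TC (methods 1·2): 0.53 vs {0.26, 0.28, 0.26, 0.25} → pass.
0 of 3 fail.

0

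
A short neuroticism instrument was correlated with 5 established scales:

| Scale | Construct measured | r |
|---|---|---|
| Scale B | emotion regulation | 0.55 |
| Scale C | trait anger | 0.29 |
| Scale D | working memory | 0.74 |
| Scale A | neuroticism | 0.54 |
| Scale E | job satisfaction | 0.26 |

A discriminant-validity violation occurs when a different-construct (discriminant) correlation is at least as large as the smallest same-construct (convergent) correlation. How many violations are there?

Convergent (same construct = neuroticism): Scale A.
Smallest convergent = 0.54. Discriminant values: 0.55, 0.29, 0.74, 0.26; count ≥ 0.54 → 2.

2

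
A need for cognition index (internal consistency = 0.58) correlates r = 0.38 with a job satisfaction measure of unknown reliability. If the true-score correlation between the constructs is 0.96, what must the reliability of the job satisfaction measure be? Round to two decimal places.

0.27

r_true = r_obs / √(r_xx · r_yy) ⇒ 0.96 = 0.38 / √(0.58 · r_yy).
√(0.58 · r_yy) = 0.38 / 0.96 = 0.3958; 0.58 · r_yy = 0.1567; r_yy = 0.1567 / 0.58 ≈ 0.27.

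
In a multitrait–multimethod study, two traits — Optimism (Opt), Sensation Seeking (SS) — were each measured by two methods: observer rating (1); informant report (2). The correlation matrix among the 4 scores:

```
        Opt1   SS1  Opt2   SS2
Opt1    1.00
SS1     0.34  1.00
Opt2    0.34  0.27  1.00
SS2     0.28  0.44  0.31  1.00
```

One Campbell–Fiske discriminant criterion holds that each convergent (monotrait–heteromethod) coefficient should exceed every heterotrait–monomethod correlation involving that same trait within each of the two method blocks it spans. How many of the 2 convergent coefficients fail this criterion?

1

Convergent coefficients and their comparison sets:
Opt (methods 1·2): 0.34 vs {0.34, 0.31} → fail.
SS (methods 1·2): 0.44 vs {0.34, 0.31} → pass.
1 of 2 fail.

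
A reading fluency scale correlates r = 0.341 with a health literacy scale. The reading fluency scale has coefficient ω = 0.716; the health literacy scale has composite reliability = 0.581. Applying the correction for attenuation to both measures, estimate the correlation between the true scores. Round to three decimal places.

r_true = r_obs / √(r_xx · r_yy) = 0.341 / √(0.716 × 0.581) = 0.341 / √0.415996 = 0.341 / 0.6450 ≈ 0.529.

0.529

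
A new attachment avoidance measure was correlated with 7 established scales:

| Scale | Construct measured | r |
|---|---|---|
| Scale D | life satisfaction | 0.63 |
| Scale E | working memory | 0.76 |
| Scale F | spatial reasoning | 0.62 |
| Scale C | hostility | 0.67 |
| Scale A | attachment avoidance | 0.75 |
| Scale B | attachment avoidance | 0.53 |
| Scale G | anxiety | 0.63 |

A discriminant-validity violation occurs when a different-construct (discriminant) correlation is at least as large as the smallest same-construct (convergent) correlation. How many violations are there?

Convergent (same construct = attachment avoidance): Scale A, Scale B.
Smallest convergent = 0.53. Discriminant values: 0.63, 0.76, 0.62, 0.67, 0.63; count ≥ 0.53 → 5.

5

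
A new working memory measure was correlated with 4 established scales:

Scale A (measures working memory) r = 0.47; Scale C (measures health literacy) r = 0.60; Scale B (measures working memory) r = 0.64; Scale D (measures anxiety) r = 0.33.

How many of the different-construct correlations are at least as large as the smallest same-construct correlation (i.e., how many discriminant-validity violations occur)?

Convergent (same construct = working memory): Scale A, Scale B.
Smallest convergent = 0.47. Discriminant values: 0.60, 0.33; count ≥ 0.47 → 1.

1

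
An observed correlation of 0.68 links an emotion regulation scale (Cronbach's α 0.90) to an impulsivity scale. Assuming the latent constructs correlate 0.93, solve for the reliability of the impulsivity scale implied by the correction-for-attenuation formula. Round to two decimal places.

r_true = r_obs / √(r_xx · r_yy) ⇒ 0.93 = 0.68 / √(0.90 · r_yy).
√(0.90 · r_yy) = 0.68 / 0.93 = 0.7312; 0.90 · r_yy = 0.5347; r_yy = 0.5347 / 0.90 ≈ 0.59.

0.59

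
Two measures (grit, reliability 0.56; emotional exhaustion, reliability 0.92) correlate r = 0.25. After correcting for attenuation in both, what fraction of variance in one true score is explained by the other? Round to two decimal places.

0.12

Disattenuated r = 0.25 / √(0.56 × 0.92) = 0.25 / 0.7178 = 0.3483.
Shared true-score variance = 0.3483² = 0.1213 ≈ 0.12.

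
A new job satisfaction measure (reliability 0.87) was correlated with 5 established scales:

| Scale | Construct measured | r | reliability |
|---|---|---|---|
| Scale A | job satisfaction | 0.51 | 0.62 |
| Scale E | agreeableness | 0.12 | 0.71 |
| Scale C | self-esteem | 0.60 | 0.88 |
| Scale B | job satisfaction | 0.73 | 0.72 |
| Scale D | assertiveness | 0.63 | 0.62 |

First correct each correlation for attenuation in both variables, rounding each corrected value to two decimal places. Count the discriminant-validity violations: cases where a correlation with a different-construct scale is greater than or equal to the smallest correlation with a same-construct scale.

Disattenuated r (r / √(r_scale · r_new)):
  Scale A (conv): 0.51 / √(0.62·0.87) = 0.69
  Scale E (disc): 0.12 / √(0.71·0.87) = 0.15
  Scale C (disc): 0.60 / √(0.88·0.87) = 0.69
  Scale B (conv): 0.73 / √(0.72·0.87) = 0.92
  Scale D (disc): 0.63 / √(0.62·0.87) = 0.86
Smallest convergent = 0.69. Discriminant values: 0.15, 0.69, 0.86; count ≥ 0.69 → 2.

2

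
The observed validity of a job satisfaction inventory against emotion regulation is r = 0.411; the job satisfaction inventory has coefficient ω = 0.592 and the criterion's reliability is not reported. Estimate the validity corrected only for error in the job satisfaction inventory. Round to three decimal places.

0.534

Single correction: r_c = r_obs / √r_xx = 0.411 / √0.592 = 0.411 / 0.7694 ≈ 0.534.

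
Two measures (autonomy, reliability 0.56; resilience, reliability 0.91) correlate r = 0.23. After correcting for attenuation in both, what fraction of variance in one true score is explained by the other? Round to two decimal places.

0.10

Disattenuated r = 0.23 / √(0.56 × 0.91) = 0.23 / 0.7139 = 0.3222.
Shared true-score variance = 0.3222² = 0.1038 ≈ 0.10.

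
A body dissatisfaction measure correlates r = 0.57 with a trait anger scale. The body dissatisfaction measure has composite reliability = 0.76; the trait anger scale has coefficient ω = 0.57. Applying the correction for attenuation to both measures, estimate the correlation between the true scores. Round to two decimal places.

r_true = r_obs / √(r_xx · r_yy) = 0.57 / √(0.76 × 0.57) = 0.57 / √0.4332 = 0.57 / 0.6582 ≈ 0.87.

0.87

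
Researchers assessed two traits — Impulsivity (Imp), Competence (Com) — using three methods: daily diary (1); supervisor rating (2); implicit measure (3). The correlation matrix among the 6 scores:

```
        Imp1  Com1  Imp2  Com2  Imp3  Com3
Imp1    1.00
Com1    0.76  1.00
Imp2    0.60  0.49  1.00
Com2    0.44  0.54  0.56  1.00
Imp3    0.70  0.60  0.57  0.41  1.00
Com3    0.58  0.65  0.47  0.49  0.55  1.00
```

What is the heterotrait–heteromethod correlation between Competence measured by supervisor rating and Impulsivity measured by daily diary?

0.44

Different traits and methods: r(Com2, Imp1) = 0.44.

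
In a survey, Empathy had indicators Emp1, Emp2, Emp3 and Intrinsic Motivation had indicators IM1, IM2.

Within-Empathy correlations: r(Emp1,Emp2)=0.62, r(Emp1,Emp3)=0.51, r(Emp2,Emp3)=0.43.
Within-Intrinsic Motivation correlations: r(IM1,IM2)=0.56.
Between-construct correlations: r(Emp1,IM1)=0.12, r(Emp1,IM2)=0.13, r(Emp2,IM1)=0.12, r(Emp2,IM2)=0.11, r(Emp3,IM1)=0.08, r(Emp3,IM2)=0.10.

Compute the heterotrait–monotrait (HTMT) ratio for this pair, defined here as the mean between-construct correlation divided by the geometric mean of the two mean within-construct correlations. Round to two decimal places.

Between-construct mean = 0.66/6 = 0.1100.
Mean within-Emp = 1.56/3 = 0.5200; mean within-IM = 0.56/1 = 0.5600.
Geometric mean = √(0.5200 × 0.5600) = 0.5396.
HTMT = 0.1100 / 0.5396 = 0.20.

0.20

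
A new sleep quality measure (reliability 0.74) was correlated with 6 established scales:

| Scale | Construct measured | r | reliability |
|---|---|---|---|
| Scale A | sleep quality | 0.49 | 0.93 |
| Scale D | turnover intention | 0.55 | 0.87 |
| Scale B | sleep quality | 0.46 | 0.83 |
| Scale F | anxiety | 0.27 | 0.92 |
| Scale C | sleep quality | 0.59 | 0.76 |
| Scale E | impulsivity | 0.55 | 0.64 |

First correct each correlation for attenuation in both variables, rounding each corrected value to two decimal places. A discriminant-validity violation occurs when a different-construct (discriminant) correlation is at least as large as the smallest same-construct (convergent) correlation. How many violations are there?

2

Disattenuated r (r / √(r_scale · r_new)):
  Scale A (conv): 0.49 / √(0.93·0.74) = 0.59
  Scale D (disc): 0.55 / √(0.87·0.74) = 0.69
  Scale B (conv): 0.46 / √(0.83·0.74) = 0.59
  Scale F (disc): 0.27 / √(0.92·0.74) = 0.33
  Scale C (conv): 0.59 / √(0.76·0.74) = 0.79
  Scale E (disc): 0.55 / √(0.64·0.74) = 0.80
Smallest convergent = 0.59. Discriminant values: 0.69, 0.33, 0.80; count ≥ 0.59 → 2.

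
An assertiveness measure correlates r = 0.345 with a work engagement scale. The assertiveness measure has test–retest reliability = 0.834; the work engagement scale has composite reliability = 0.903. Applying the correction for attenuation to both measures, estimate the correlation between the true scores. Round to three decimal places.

r_true = r_obs / √(r_xx · r_yy) = 0.345 / √(0.834 × 0.903) = 0.345 / √0.753102 = 0.345 / 0.8678 ≈ 0.398.

0.398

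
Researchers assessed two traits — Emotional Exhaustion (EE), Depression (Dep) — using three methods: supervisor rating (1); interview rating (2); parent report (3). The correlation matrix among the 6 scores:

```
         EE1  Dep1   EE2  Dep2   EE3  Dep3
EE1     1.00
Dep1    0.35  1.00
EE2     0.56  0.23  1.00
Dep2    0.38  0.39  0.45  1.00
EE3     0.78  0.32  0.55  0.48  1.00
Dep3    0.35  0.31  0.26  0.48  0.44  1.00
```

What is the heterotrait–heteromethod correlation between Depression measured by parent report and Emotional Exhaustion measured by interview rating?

0.26

Different traits and methods: r(Dep3, EE2) = 0.26.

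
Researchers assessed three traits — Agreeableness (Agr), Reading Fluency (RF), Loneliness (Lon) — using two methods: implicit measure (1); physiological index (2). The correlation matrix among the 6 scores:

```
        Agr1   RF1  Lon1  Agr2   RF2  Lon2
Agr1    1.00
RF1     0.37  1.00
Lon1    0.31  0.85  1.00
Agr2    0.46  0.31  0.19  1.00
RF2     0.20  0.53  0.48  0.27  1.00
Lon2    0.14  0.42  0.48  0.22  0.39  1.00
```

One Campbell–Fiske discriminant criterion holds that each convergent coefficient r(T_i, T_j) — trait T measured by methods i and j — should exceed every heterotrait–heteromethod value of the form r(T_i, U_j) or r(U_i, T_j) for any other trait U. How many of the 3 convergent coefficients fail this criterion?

1

Each convergent coefficient versus the relevant comparison correlations:
Agr (methods 1·2): 0.46 vs {0.20, 0.31, 0.14, 0.19} → pass.
RF (methods 1·2): 0.53 vs {0.31, 0.20, 0.42, 0.48} → pass.
Lon (methods 1·2): 0.48 vs {0.19, 0.14, 0.48, 0.42} → fail.
1 of 3 fail.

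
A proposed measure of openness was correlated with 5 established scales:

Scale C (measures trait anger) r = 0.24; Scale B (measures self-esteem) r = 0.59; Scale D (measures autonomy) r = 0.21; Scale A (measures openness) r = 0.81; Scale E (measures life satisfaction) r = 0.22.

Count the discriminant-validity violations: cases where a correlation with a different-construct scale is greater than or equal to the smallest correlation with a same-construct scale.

Convergent (same construct = openness): Scale A.
Smallest convergent = 0.81. Discriminant values: 0.24, 0.59, 0.21, 0.22; count ≥ 0.81 → 0.

0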